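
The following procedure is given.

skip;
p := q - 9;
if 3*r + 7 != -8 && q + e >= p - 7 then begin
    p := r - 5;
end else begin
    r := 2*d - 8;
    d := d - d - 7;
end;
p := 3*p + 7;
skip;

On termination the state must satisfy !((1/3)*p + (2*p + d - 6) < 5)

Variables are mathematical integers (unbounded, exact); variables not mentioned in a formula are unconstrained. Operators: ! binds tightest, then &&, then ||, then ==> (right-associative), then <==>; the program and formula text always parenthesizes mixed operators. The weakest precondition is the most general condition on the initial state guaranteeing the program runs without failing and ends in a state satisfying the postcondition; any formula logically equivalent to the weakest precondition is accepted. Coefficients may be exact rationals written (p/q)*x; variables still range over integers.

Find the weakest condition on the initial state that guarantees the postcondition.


Working backward. After the program, the postcondition !((1/3)*p + (2*p + d - 6) < 5) must hold; in canonical form it is !(d + (7/3)*p < 11).
Before skip: !(d + (7/3)*p < 11)
Before p := 3*p + 7: !(d + 7*p < -16/3)
Then branch requires !(d + 7*r < 89/3); else branch requires !(7*p < 5/3).
Before the if: ((3*r != -15 && e + q >= p - 7) ==> (!(d + 7*r < 89/3))) && ((!(3*r != -15 && e + q >= p - 7)) ==> (!(7*p < 5/3)))
Before p := q - 9: ((3*r != -15 && e >= -16) ==> (!(d + 7*r < 89/3))) && ((!(3*r != -15 && e >= -16)) ==> (!(7*q < 194/3)))
Before skip: ((3*r != -15 && e >= -16) ==> (!(d + 7*r < 89/3))) && ((!(3*r != -15 && e >= -16)) ==> (!(7*q < 194/3)))
Answer: WP = ((3*r != -15 && e >= -16) ==> (!(d + 7*r < 89/3))) && ((!(3*r != -15 && e >= -16)) ==> (!(7*q < 194/3)))


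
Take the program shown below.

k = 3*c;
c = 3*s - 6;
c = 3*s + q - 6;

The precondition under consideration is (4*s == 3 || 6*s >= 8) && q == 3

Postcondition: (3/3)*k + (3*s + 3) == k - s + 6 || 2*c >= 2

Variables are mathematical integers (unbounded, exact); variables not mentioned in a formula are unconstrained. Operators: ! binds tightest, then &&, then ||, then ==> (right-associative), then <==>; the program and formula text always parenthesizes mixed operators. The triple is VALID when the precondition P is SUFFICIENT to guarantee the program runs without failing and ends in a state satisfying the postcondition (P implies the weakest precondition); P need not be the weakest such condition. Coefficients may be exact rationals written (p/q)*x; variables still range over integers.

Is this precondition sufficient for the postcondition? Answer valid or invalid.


Working backward. After the program, the postcondition (3/3)*k + (3*s + 3) == k - s + 6 || 2*c >= 2 must hold; in canonical form it is 4*s == 3 || 2*c >= 2.
Before c := 3*s + q - 6: 4*s == 3 || 2*q + 6*s >= 14
Before c := 3*s - 6: 4*s == 3 || 2*q + 6*s >= 14
Before k := 3*c: 4*s == 3 || 2*q + 6*s >= 14
The weakest precondition is 4*s == 3 || 2*q + 6*s >= 14.
Check whether (4*s == 3 || 6*s >= 8) && q == 3 implies it.
Every state satisfying the precondition satisfies the weakest precondition: the implication holds.
Answer: valid


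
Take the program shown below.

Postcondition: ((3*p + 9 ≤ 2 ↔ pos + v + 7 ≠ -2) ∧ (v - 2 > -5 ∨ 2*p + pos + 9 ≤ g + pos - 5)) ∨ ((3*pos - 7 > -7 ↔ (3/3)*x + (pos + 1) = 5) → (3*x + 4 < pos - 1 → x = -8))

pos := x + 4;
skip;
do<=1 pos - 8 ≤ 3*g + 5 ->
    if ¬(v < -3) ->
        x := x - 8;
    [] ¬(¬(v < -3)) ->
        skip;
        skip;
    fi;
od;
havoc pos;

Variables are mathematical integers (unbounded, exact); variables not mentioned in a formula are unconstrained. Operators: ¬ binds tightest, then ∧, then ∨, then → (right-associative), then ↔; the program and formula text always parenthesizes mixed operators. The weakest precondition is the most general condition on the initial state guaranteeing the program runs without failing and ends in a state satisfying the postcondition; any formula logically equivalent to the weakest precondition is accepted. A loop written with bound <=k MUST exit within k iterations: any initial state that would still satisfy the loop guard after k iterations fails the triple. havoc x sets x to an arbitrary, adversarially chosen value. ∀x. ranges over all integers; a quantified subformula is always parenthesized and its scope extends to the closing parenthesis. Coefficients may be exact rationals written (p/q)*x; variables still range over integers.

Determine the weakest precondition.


Working backward. After the program, the postcondition ((3*p + 9 ≤ 2 ↔ pos + v + 7 ≠ -2) ∧ (v - 2 > -5 ∨ 2*p + pos + 9 ≤ g + pos - 5)) ∨ ((3*pos - 7 > -7 ↔ (3/3)*x + (pos + 1) = 5) → (3*x + 4 < pos - 1 → x = -8)) must hold; in canonical form it is ((3*p ≤ -7 ↔ pos + v ≠ -9) ∧ (v > -3 ∨ 2*p ≤ g - 14)) ∨ ((3*pos > 0 ↔ pos + x = 4) → (3*x < pos - 5 → x = -8)).
Before havoc pos: ∀pos_1. (((3*p ≤ -7 ↔ pos_1 + v ≠ -9) ∧ (v > -3 ∨ 2*p ≤ g - 14)) ∨ ((3*pos_1 > 0 ↔ pos_1 + x = 4) → (3*x < pos_1 - 5 → x = -8)))
Before the loop (bound <=1), unroll the exhaustion recursion (WP_0 = exit-now case; WP_j = one more guarded iteration, up to j = 1):
  WP_0: (¬(pos ≤ 3*g + 13)) ∧ (∀pos_1. (((3*p ≤ -7 ↔ pos_1 + v ≠ -9) ∧ (v > -3 ∨ 2*p ≤ g - 14)) ∨ ((3*pos_1 > 0 ↔ pos_1 + x = 4) → (3*x < pos_1 - 5 → x = -8))))
  WP_1: (pos ≤ 3*g + 13 → (((¬(v < -3)) → ((¬(pos ≤ 3*g + 13)) ∧ (∀pos_1. (((3*p ≤ -7 ↔ pos_1 + v ≠ -9) ∧ (v > -3 ∨ 2*p ≤ g - 14)) ∨ ((3*pos_1 > 0 ↔ pos_1 + x = 12) → (3*x < pos_1 + 19 → x = 0)))))) ∧ (v < -3 → ((¬(pos ≤ 3*g + 13)) ∧ (∀pos_1. (((3*p ≤ -7 ↔ pos_1 + v ≠ -9) ∧ (v > -3 ∨ 2*p ≤ g - 14)) ∨ ((3*pos_1 > 0 ↔ pos_1 + x = 4) → (3*x < pos_1 - 5 → x = -8)))))))) ∧ ((¬(pos ≤ 3*g + 13)) → (∀pos_1. (((3*p ≤ -7 ↔ pos_1 + v ≠ -9) ∧ (v > -3 ∨ 2*p ≤ g - 14)) ∨ ((3*pos_1 > 0 ↔ pos_1 + x = 4) → (3*x < pos_1 - 5 → x = -8)))))
So before the loop: (pos ≤ 3*g + 13 → (((¬(v < -3)) → ((¬(pos ≤ 3*g + 13)) ∧ (∀pos_1. (((3*p ≤ -7 ↔ pos_1 + v ≠ -9) ∧ (v > -3 ∨ 2*p ≤ g - 14)) ∨ ((3*pos_1 > 0 ↔ pos_1 + x = 12) → (3*x < pos_1 + 19 → x = 0)))))) ∧ (v < -3 → ((¬(pos ≤ 3*g + 13)) ∧ (∀pos_1. (((3*p ≤ -7 ↔ pos_1 + v ≠ -9) ∧ (v > -3 ∨ 2*p ≤ g - 14)) ∨ ((3*pos_1 > 0 ↔ pos_1 + x = 4) → (3*x < pos_1 - 5 → x = -8)))))))) ∧ ((¬(pos ≤ 3*g + 13)) → (∀pos_1. (((3*p ≤ -7 ↔ pos_1 + v ≠ -9) ∧ (v > -3 ∨ 2*p ≤ g - 14)) ∨ ((3*pos_1 > 0 ↔ pos_1 + x = 4) → (3*x < pos_1 - 5 → x = -8)))))
Before skip: (pos ≤ 3*g + 13 → (((¬(v < -3)) → ((¬(pos ≤ 3*g + 13)) ∧ (∀pos_1. (((3*p ≤ -7 ↔ pos_1 + v ≠ -9) ∧ (v > -3 ∨ 2*p ≤ g - 14)) ∨ ((3*pos_1 > 0 ↔ pos_1 + x = 12) → (3*x < pos_1 + 19 → x = 0)))))) ∧ (v < -3 → ((¬(pos ≤ 3*g + 13)) ∧ (∀pos_1. (((3*p ≤ -7 ↔ pos_1 + v ≠ -9) ∧ (v > -3 ∨ 2*p ≤ g - 14)) ∨ ((3*pos_1 > 0 ↔ pos_1 + x = 4) → (3*x < pos_1 - 5 → x = -8)))))))) ∧ ((¬(pos ≤ 3*g + 13)) → (∀pos_1. (((3*p ≤ -7 ↔ pos_1 + v ≠ -9) ∧ (v > -3 ∨ 2*p ≤ g - 14)) ∨ ((3*pos_1 > 0 ↔ pos_1 + x = 4) → (3*x < pos_1 - 5 → x = -8)))))
Before pos := x + 4: (x ≤ 3*g + 9 → (((¬(v < -3)) → ((¬(x ≤ 3*g + 9)) ∧ (∀pos_1. (((3*p ≤ -7 ↔ pos_1 + v ≠ -9) ∧ (v > -3 ∨ 2*p ≤ g - 14)) ∨ ((3*pos_1 > 0 ↔ pos_1 + x = 12) → (3*x < pos_1 + 19 → x = 0)))))) ∧ (v < -3 → ((¬(x ≤ 3*g + 9)) ∧ (∀pos_1. (((3*p ≤ -7 ↔ pos_1 + v ≠ -9) ∧ (v > -3 ∨ 2*p ≤ g - 14)) ∨ ((3*pos_1 > 0 ↔ pos_1 + x = 4) → (3*x < pos_1 - 5 → x = -8)))))))) ∧ ((¬(x ≤ 3*g + 9)) → (∀pos_1. (((3*p ≤ -7 ↔ pos_1 + v ≠ -9) ∧ (v > -3 ∨ 2*p ≤ g - 14)) ∨ ((3*pos_1 > 0 ↔ pos_1 + x = 4) → (3*x < pos_1 - 5 → x = -8)))))
Answer: WP = (x ≤ 3*g + 9 → (((¬(v < -3)) → ((¬(x ≤ 3*g + 9)) ∧ (∀pos_1. (((3*p ≤ -7 ↔ pos_1 + v ≠ -9) ∧ (v > -3 ∨ 2*p ≤ g - 14)) ∨ ((3*pos_1 > 0 ↔ pos_1 + x = 12) → (3*x < pos_1 + 19 → x = 0)))))) ∧ (v < -3 → ((¬(x ≤ 3*g + 9)) ∧ (∀pos_1. (((3*p ≤ -7 ↔ pos_1 + v ≠ -9) ∧ (v > -3 ∨ 2*p ≤ g - 14)) ∨ ((3*pos_1 > 0 ↔ pos_1 + x = 4) → (3*x < pos_1 - 5 → x = -8)))))))) ∧ ((¬(x ≤ 3*g + 9)) → (∀pos_1. (((3*p ≤ -7 ↔ pos_1 + v ≠ -9) ∧ (v > -3 ∨ 2*p ≤ g - 14)) ∨ ((3*pos_1 > 0 ↔ pos_1 + x = 4) → (3*x < pos_1 - 5 → x = -8)))))


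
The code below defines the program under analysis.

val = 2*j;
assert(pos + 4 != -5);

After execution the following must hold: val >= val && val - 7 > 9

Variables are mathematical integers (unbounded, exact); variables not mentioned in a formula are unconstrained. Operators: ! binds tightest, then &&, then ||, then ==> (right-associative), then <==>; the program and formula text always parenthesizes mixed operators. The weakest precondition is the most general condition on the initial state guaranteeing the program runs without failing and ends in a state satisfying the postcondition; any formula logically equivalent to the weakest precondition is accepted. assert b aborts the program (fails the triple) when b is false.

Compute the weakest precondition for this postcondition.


Working backward. After the program, the postcondition val >= val && val - 7 > 9 must hold; in canonical form it is val > 16.
Before assert pos + 4 != -5: pos != -9 && val > 16
Before val := 2*j: pos != -9 && 2*j > 16
Answer: WP = pos != -9 && 2*j > 16


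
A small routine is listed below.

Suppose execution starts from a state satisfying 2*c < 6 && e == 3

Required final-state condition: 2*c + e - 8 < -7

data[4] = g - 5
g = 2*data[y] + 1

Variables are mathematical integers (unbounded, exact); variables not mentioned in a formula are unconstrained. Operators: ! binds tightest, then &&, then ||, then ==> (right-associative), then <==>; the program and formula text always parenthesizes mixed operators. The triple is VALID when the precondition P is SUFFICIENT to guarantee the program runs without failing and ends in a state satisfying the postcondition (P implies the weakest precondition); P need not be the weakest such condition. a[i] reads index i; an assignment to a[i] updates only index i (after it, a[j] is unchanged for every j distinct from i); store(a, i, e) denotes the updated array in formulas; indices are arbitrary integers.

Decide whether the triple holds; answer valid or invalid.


Working backward. After the program, the postcondition 2*c + e - 8 < -7 must hold; in canonical form it is 2*c + e < 1.
Before g := 2*data[y] + 1: 2*c + e < 1
Before data[4] := g - 5: 2*c + e < 1
The weakest precondition is 2*c + e < 1.
Check whether 2*c < 6 && e == 3 implies it.
Countermodel: at the initial state c = -1, e = 3, the precondition holds but the weakest precondition fails.
Answer: invalid


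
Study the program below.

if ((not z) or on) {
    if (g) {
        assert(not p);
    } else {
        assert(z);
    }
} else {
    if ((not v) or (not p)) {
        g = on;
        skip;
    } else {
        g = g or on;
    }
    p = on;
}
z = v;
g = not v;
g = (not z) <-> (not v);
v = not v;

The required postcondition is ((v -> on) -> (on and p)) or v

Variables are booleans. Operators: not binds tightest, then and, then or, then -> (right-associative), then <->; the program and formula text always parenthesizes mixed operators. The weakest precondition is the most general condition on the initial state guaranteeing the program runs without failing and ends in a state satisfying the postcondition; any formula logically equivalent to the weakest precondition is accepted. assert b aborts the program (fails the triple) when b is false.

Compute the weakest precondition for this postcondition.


Working backward. After the program, ((v -> on) -> (on and p)) or v must hold.
Before v := not v: (((not v) -> on) -> (on and p)) or (not v)
Before g := (not z) <-> (not v): (((not v) -> on) -> (on and p)) or (not v)
Before g := not v: (((not v) -> on) -> (on and p)) or (not v)
Before z := v: (((not v) -> on) -> (on and p)) or (not v)
Then branch requires (g -> ((not p) and ((((not v) -> on) -> (on and p)) or (not v)))) and ((not g) -> (z and ((((not v) -> on) -> (on and p)) or (not v)))); else branch requires (((not v) or (not p)) -> ((((not v) -> on) -> on) or (not v))) and ((not ((not v) or (not p))) -> ((((not v) -> on) -> on) or (not v))).
Before the if: (((not z) or on) -> ((g -> ((not p) and ((((not v) -> on) -> (on and p)) or (not v)))) and ((not g) -> (z and ((((not v) -> on) -> (on and p)) or (not v)))))) and ((not ((not z) or on)) -> ((((not v) or (not p)) -> ((((not v) -> on) -> on) or (not v))) and ((not ((not v) or (not p))) -> ((((not v) -> on) -> on) or (not v)))))
Answer: WP = (((not z) or on) -> ((g -> ((not p) and ((((not v) -> on) -> (on and p)) or (not v)))) and ((not g) -> (z and ((((not v) -> on) -> (on and p)) or (not v)))))) and ((not ((not z) or on)) -> ((((not v) or (not p)) -> ((((not v) -> on) -> on) or (not v))) and ((not ((not v) or (not p))) -> ((((not v) -> on) -> on) or (not v)))))


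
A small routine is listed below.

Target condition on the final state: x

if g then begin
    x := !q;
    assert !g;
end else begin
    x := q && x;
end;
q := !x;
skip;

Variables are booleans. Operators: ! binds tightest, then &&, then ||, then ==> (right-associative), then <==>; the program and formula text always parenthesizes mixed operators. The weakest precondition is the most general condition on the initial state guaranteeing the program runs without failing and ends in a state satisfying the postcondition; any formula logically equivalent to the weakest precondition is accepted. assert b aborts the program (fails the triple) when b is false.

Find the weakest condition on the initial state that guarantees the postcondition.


Working backward. After the program, x must hold.
Before skip: x
Before q := !x: x
Then branch requires (!g) && (!q); else branch requires q && x.
Before the if: (g ==> ((!g) && (!q))) && ((!g) ==> (q && x))
Answer: WP = (g ==> ((!g) && (!q))) && ((!g) ==> (q && x))


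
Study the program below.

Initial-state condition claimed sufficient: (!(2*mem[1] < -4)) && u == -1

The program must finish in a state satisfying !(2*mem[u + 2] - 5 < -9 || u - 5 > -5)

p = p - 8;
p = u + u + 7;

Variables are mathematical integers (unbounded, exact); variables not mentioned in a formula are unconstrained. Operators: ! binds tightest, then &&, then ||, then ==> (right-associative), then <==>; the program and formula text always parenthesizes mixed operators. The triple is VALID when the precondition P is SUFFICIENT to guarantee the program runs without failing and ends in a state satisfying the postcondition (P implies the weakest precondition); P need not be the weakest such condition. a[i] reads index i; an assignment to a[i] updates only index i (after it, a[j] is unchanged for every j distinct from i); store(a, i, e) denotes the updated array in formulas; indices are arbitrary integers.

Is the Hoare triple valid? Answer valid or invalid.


Working backward. After the program, the postcondition !(2*mem[u + 2] - 5 < -9 || u - 5 > -5) must hold; in canonical form it is !(2*mem[u + 2] < -4 || u > 0).
Before p := u + u + 7: !(2*mem[u + 2] < -4 || u > 0)
Before p := p - 8: !(2*mem[u + 2] < -4 || u > 0)
The weakest precondition is !(2*mem[u + 2] < -4 || u > 0).
Check whether (!(2*mem[1] < -4)) && u == -1 implies it.
Every state satisfying the precondition satisfies the weakest precondition: the implication holds.
Answer: valid


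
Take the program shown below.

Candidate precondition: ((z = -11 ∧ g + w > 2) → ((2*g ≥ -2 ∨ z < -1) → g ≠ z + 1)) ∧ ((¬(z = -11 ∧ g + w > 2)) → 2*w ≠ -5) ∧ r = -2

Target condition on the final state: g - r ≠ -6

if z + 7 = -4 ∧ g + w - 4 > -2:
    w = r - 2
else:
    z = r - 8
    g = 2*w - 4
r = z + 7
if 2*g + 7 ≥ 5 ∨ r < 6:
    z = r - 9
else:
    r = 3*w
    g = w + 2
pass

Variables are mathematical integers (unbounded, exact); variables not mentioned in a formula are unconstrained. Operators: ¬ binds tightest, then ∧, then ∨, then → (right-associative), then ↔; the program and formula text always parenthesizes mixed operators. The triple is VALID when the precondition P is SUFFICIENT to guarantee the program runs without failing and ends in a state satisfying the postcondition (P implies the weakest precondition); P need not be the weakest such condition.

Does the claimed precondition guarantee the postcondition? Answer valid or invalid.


Working backward. After the program, the postcondition g - r ≠ -6 must hold; in canonical form it is g ≠ r - 6.
Before skip: g ≠ r - 6
Then branch requires g ≠ r - 6; else branch requires 2*w ≠ 8.
Before the if: ((2*g ≥ -2 ∨ r < 6) → g ≠ r - 6) ∧ ((¬(2*g ≥ -2 ∨ r < 6)) → 2*w ≠ 8)
Before r := z + 7: ((2*g ≥ -2 ∨ z < -1) → g ≠ z + 1) ∧ ((¬(2*g ≥ -2 ∨ z < -1)) → 2*w ≠ 8)
Then branch requires ((2*g ≥ -2 ∨ z < -1) → g ≠ z + 1) ∧ ((¬(2*g ≥ -2 ∨ z < -1)) → 2*r ≠ 12); else branch requires ((4*w ≥ 6 ∨ r < 7) → 2*w ≠ r - 3) ∧ ((¬(4*w ≥ 6 ∨ r < 7)) → 2*w ≠ 8).
Before the if: ((z = -11 ∧ g + w > 2) → (((2*g ≥ -2 ∨ z < -1) → g ≠ z + 1) ∧ ((¬(2*g ≥ -2 ∨ z < -1)) → 2*r ≠ 12))) ∧ ((¬(z = -11 ∧ g + w > 2)) → (((4*w ≥ 6 ∨ r < 7) → 2*w ≠ r - 3) ∧ ((¬(4*w ≥ 6 ∨ r < 7)) → 2*w ≠ 8)))
The weakest precondition is ((z = -11 ∧ g + w > 2) → (((2*g ≥ -2 ∨ z < -1) → g ≠ z + 1) ∧ ((¬(2*g ≥ -2 ∨ z < -1)) → 2*r ≠ 12))) ∧ ((¬(z = -11 ∧ g + w > 2)) → (((4*w ≥ 6 ∨ r < 7) → 2*w ≠ r - 3) ∧ ((¬(4*w ≥ 6 ∨ r < 7)) → 2*w ≠ 8))).
Check whether ((z = -11 ∧ g + w > 2) → ((2*g ≥ -2 ∨ z < -1) → g ≠ z + 1)) ∧ ((¬(z = -11 ∧ g + w > 2)) → 2*w ≠ -5) ∧ r = -2 implies it.
Every state satisfying the precondition satisfies the weakest precondition: the implication holds.
Answer: valid


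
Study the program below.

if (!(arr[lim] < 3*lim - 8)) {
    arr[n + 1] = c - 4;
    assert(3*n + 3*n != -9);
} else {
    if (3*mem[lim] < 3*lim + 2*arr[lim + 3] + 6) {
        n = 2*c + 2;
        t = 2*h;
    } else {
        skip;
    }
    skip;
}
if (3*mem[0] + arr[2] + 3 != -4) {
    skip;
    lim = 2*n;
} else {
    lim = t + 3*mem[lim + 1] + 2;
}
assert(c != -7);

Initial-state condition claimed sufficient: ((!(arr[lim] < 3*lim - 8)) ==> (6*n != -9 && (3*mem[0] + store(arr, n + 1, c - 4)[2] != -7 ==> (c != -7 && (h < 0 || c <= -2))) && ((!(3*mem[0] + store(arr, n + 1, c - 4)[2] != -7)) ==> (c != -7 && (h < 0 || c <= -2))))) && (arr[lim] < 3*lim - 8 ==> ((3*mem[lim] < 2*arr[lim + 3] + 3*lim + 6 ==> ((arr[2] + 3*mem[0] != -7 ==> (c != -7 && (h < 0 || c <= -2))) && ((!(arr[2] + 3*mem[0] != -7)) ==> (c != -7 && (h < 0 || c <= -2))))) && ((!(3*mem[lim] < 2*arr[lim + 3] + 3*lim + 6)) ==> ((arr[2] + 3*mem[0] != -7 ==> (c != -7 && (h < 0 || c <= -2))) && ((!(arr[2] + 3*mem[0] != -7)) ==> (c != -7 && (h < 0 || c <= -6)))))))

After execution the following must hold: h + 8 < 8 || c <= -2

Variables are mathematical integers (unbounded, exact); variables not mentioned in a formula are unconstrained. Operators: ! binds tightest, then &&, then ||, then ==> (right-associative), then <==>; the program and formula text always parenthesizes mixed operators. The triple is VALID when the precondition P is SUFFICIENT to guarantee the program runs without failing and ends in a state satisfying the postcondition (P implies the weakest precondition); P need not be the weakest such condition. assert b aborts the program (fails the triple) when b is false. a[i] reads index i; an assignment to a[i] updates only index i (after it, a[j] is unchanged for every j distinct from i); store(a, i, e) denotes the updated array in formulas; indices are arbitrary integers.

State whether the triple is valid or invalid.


Working backward. After the program, the postcondition h + 8 < 8 || c <= -2 must hold; in canonical form it is h < 0 || c <= -2.
Before assert c != -7: c != -7 && (h < 0 || c <= -2)
Then branch requires c != -7 && (h < 0 || c <= -2); else branch requires c != -7 && (h < 0 || c <= -2).
Before the if: (arr[2] + 3*mem[0] != -7 ==> (c != -7 && (h < 0 || c <= -2))) && ((!(arr[2] + 3*mem[0] != -7)) ==> (c != -7 && (h < 0 || c <= -2)))
Then branch requires 6*n != -9 && (3*mem[0] + store(arr, n + 1, c - 4)[2] != -7 ==> (c != -7 && (h < 0 || c <= -2))) && ((!(3*mem[0] + store(arr, n + 1, c - 4)[2] != -7)) ==> (c != -7 && (h < 0 || c <= -2))); else branch requires (3*mem[lim] < 2*arr[lim + 3] + 3*lim + 6 ==> ((arr[2] + 3*mem[0] != -7 ==> (c != -7 && (h < 0 || c <= -2))) && ((!(arr[2] + 3*mem[0] != -7)) ==> (c != -7 && (h < 0 || c <= -2))))) && ((!(3*mem[lim] < 2*arr[lim + 3] + 3*lim + 6)) ==> ((arr[2] + 3*mem[0] != -7 ==> (c != -7 && (h < 0 || c <= -2))) && ((!(arr[2] + 3*mem[0] != -7)) ==> (c != -7 && (h < 0 || c <= -2))))).
Before the if: ((!(arr[lim] < 3*lim - 8)) ==> (6*n != -9 && (3*mem[0] + store(arr, n + 1, c - 4)[2] != -7 ==> (c != -7 && (h < 0 || c <= -2))) && ((!(3*mem[0] + store(arr, n + 1, c - 4)[2] != -7)) ==> (c != -7 && (h < 0 || c <= -2))))) && (arr[lim] < 3*lim - 8 ==> ((3*mem[lim] < 2*arr[lim + 3] + 3*lim + 6 ==> ((arr[2] + 3*mem[0] != -7 ==> (c != -7 && (h < 0 || c <= -2))) && ((!(arr[2] + 3*mem[0] != -7)) ==> (c != -7 && (h < 0 || c <= -2))))) && ((!(3*mem[lim] < 2*arr[lim + 3] + 3*lim + 6)) ==> ((arr[2] + 3*mem[0] != -7 ==> (c != -7 && (h < 0 || c <= -2))) && ((!(arr[2] + 3*mem[0] != -7)) ==> (c != -7 && (h < 0 || c <= -2)))))))
The weakest precondition is ((!(arr[lim] < 3*lim - 8)) ==> (6*n != -9 && (3*mem[0] + store(arr, n + 1, c - 4)[2] != -7 ==> (c != -7 && (h < 0 || c <= -2))) && ((!(3*mem[0] + store(arr, n + 1, c - 4)[2] != -7)) ==> (c != -7 && (h < 0 || c <= -2))))) && (arr[lim] < 3*lim - 8 ==> ((3*mem[lim] < 2*arr[lim + 3] + 3*lim + 6 ==> ((arr[2] + 3*mem[0] != -7 ==> (c != -7 && (h < 0 || c <= -2))) && ((!(arr[2] + 3*mem[0] != -7)) ==> (c != -7 && (h < 0 || c <= -2))))) && ((!(3*mem[lim] < 2*arr[lim + 3] + 3*lim + 6)) ==> ((arr[2] + 3*mem[0] != -7 ==> (c != -7 && (h < 0 || c <= -2))) && ((!(arr[2] + 3*mem[0] != -7)) ==> (c != -7 && (h < 0 || c <= -2))))))).
Check whether ((!(arr[lim] < 3*lim - 8)) ==> (6*n != -9 && (3*mem[0] + store(arr, n + 1, c - 4)[2] != -7 ==> (c != -7 && (h < 0 || c <= -2))) && ((!(3*mem[0] + store(arr, n + 1, c - 4)[2] != -7)) ==> (c != -7 && (h < 0 || c <= -2))))) && (arr[lim] < 3*lim - 8 ==> ((3*mem[lim] < 2*arr[lim + 3] + 3*lim + 6 ==> ((arr[2] + 3*mem[0] != -7 ==> (c != -7 && (h < 0 || c <= -2))) && ((!(arr[2] + 3*mem[0] != -7)) ==> (c != -7 && (h < 0 || c <= -2))))) && ((!(3*mem[lim] < 2*arr[lim + 3] + 3*lim + 6)) ==> ((arr[2] + 3*mem[0] != -7 ==> (c != -7 && (h < 0 || c <= -2))) && ((!(arr[2] + 3*mem[0] != -7)) ==> (c != -7 && (h < 0 || c <= -6))))))) implies it.
Every state satisfying the precondition satisfies the weakest precondition: the implication holds.
Answer: valid


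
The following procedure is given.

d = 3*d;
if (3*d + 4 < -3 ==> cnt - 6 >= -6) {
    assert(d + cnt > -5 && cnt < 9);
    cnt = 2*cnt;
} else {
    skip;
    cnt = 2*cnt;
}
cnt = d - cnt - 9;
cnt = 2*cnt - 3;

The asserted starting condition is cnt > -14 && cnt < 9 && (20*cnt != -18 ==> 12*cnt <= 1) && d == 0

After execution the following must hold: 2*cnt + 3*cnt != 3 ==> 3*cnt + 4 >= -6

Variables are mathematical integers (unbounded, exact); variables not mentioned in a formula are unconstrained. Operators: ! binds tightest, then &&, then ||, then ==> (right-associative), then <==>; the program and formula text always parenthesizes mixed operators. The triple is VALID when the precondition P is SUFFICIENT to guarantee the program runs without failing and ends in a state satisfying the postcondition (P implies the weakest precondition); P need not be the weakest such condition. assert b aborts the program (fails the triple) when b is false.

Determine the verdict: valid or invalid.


Working backward. After the program, the postcondition 2*cnt + 3*cnt != 3 ==> 3*cnt + 4 >= -6 must hold; in canonical form it is 5*cnt != 3 ==> 3*cnt >= -10.
Before cnt := 2*cnt - 3: 10*cnt != 18 ==> 6*cnt >= -1
Before cnt := d - cnt - 9: 10*d != 10*cnt + 108 ==> 6*d >= 6*cnt + 53
Then branch requires cnt + d > -5 && cnt < 9 && (10*d != 20*cnt + 108 ==> 6*d >= 12*cnt + 53); else branch requires 10*d != 20*cnt + 108 ==> 6*d >= 12*cnt + 53.
Before the if: ((3*d < -7 ==> cnt >= 0) ==> (cnt + d > -5 && cnt < 9 && (10*d != 20*cnt + 108 ==> 6*d >= 12*cnt + 53))) && ((!(3*d < -7 ==> cnt >= 0)) ==> (10*d != 20*cnt + 108 ==> 6*d >= 12*cnt + 53))
Before d := 3*d: ((9*d < -7 ==> cnt >= 0) ==> (cnt + 3*d > -5 && cnt < 9 && (30*d != 20*cnt + 108 ==> 18*d >= 12*cnt + 53))) && ((!(9*d < -7 ==> cnt >= 0)) ==> (30*d != 20*cnt + 108 ==> 18*d >= 12*cnt + 53))
The weakest precondition is ((9*d < -7 ==> cnt >= 0) ==> (cnt + 3*d > -5 && cnt < 9 && (30*d != 20*cnt + 108 ==> 18*d >= 12*cnt + 53))) && ((!(9*d < -7 ==> cnt >= 0)) ==> (30*d != 20*cnt + 108 ==> 18*d >= 12*cnt + 53)).
Check whether cnt > -14 && cnt < 9 && (20*cnt != -18 ==> 12*cnt <= 1) && d == 0 implies it.
Countermodel: at the initial state cnt = -13, d = 0, the precondition holds but the weakest precondition fails.
Answer: invalid


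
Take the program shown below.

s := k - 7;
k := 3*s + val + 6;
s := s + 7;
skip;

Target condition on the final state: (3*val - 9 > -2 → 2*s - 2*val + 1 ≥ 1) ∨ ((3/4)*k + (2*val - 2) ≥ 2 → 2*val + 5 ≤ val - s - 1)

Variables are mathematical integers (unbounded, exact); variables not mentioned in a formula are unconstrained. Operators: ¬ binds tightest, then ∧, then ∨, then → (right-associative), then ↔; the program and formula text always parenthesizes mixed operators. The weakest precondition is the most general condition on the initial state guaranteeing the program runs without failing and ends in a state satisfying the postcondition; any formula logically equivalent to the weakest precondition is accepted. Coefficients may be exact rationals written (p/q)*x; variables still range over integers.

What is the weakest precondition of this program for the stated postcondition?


Working backward. After the program, the postcondition (3*val - 9 > -2 → 2*s - 2*val + 1 ≥ 1) ∨ ((3/4)*k + (2*val - 2) ≥ 2 → 2*val + 5 ≤ val - s - 1) must hold; in canonical form it is (3*val > 7 → 2*s ≥ 2*val) ∨ ((3/4)*k + 2*val ≥ 4 → s + val ≤ -6).
Before skip: (3*val > 7 → 2*s ≥ 2*val) ∨ ((3/4)*k + 2*val ≥ 4 → s + val ≤ -6)
Before s := s + 7: (3*val > 7 → 2*s ≥ 2*val - 14) ∨ ((3/4)*k + 2*val ≥ 4 → s + val ≤ -13)
Before k := 3*s + val + 6: (3*val > 7 → 2*s ≥ 2*val - 14) ∨ ((9/4)*s + (11/4)*val ≥ -1/2 → s + val ≤ -13)
Before s := k - 7: (3*val > 7 → 2*k ≥ 2*val) ∨ ((9/4)*k + (11/4)*val ≥ 61/4 → k + val ≤ -6)
Answer: WP = (3*val > 7 → 2*k ≥ 2*val) ∨ ((9/4)*k + (11/4)*val ≥ 61/4 → k + val ≤ -6)


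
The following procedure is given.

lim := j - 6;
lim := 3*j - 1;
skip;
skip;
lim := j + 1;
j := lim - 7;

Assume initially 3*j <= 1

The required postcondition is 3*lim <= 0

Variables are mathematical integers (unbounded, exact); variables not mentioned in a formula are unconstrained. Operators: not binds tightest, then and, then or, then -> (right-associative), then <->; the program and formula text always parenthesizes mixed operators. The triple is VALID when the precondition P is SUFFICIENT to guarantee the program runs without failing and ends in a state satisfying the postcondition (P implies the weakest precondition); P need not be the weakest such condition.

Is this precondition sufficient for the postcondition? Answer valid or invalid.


Working backward. After the program, 3*lim <= 0 must hold.
Before j := lim - 7: 3*lim <= 0
Before lim := j + 1: 3*j <= -3
Before skip: 3*j <= -3
Before skip: 3*j <= -3
Before lim := 3*j - 1: 3*j <= -3
Before lim := j - 6: 3*j <= -3
The weakest precondition is 3*j <= -3.
Check whether 3*j <= 1 implies it.
Countermodel: at the initial state j = 0, the precondition holds but the weakest precondition fails.
Answer: invalid


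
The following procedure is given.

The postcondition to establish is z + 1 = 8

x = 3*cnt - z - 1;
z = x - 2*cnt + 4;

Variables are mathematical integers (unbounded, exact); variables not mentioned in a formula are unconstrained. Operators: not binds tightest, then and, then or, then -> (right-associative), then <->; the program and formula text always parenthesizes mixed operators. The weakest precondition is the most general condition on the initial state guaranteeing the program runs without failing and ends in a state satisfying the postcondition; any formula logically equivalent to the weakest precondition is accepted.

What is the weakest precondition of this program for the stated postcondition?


Working backward. After the program, the postcondition z + 1 = 8 must hold; in canonical form it is z = 7.
Before z := x - 2*cnt + 4: x = 2*cnt + 3
Before x := 3*cnt - z - 1: cnt = z + 4
Answer: WP = cnt = z + 4


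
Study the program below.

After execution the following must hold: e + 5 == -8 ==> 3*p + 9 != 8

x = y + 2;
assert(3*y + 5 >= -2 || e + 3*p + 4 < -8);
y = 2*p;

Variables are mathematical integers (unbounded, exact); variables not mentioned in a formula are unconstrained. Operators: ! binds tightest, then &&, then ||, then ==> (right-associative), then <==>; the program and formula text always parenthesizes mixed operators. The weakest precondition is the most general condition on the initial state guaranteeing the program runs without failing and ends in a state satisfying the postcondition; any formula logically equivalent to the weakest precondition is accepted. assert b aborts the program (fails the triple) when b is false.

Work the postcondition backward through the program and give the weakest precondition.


Working backward. After the program, the postcondition e + 5 == -8 ==> 3*p + 9 != 8 must hold; in canonical form it is e == -13 ==> 3*p != -1.
Before y := 2*p: e == -13 ==> 3*p != -1
Before assert 3*y + 5 >= -2 || e + 3*p + 4 < -8: (3*y >= -7 || e + 3*p < -12) && (e == -13 ==> 3*p != -1)
Before x := y + 2: (3*y >= -7 || e + 3*p < -12) && (e == -13 ==> 3*p != -1)
Answer: WP = (3*y >= -7 || e + 3*p < -12) && (e == -13 ==> 3*p != -1)


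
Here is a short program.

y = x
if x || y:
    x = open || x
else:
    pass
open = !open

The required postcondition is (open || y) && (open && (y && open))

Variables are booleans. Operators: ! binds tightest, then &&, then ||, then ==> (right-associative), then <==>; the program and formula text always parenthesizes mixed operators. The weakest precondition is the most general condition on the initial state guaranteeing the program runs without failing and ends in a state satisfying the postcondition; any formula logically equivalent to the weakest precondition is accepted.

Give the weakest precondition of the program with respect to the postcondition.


Working backward. After the program, the postcondition (open || y) && (open && (y && open)) must hold; in canonical form it is (open || y) && open && y.
Before open := !open: ((!open) || y) && (!open) && y
Then branch requires ((!open) || y) && (!open) && y; else branch requires ((!open) || y) && (!open) && y.
Before the if: ((x || y) ==> (((!open) || y) && (!open) && y)) && ((!(x || y)) ==> (((!open) || y) && (!open) && y))
Before y := x: (x ==> (((!open) || x) && (!open) && x)) && ((!x) ==> (((!open) || x) && (!open) && x))
Answer: WP = (x ==> (((!open) || x) && (!open) && x)) && ((!x) ==> (((!open) || x) && (!open) && x))


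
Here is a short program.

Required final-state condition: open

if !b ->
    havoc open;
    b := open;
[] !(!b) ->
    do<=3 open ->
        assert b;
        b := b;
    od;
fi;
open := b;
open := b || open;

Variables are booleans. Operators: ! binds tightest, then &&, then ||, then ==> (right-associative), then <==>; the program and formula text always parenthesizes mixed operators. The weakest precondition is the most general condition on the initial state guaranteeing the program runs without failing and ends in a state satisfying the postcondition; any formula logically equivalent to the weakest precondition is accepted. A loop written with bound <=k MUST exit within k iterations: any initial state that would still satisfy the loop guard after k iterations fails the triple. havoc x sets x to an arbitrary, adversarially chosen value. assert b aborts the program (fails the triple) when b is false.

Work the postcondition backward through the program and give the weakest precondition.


Working backward. After the program, open must hold.
Before open := b || open: b || open
Before open := b: b
Then branch requires false; else branch requires (open ==> (b && (open ==> (b && (open ==> (b && (!open))) && ((!open) ==> b))) && ((!open) ==> b))) && ((!open) ==> b).
Before the if: b && (b ==> ((open ==> (b && (open ==> (b && (open ==> (b && (!open))) && ((!open) ==> b))) && ((!open) ==> b))) && ((!open) ==> b)))
Answer: WP = b && (b ==> ((open ==> (b && (open ==> (b && (open ==> (b && (!open))) && ((!open) ==> b))) && ((!open) ==> b))) && ((!open) ==> b)))


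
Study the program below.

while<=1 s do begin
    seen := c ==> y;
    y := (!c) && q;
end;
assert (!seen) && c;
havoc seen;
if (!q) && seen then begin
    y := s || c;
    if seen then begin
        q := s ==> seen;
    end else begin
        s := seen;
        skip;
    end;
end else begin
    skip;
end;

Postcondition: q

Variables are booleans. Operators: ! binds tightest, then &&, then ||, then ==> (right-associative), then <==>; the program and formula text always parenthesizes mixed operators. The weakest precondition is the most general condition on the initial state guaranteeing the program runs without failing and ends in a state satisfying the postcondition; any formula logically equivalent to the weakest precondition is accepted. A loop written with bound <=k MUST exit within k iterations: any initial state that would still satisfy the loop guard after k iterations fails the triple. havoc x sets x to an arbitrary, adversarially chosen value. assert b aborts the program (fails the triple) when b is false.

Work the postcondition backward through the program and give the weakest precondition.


Working backward. After the program, q must hold.
Then branch requires (seen ==> (s ==> seen)) && ((!seen) ==> q); else branch requires q.
Before the if: (((!q) && seen) ==> ((seen ==> (s ==> seen)) && ((!seen) ==> q))) && ((!((!q) && seen)) ==> q)
Before havoc seen: q
Before assert (!seen) && c: (!seen) && c && q
Before the loop (bound <=1), unroll the exhaustion recursion (WP_0 = exit-now case; WP_j = one more guarded iteration, up to j = 1):
  WP_0: (!s) && (!seen) && c && q
  WP_1: (s ==> ((!s) && (!(c ==> y)) && c && q)) && ((!s) ==> ((!seen) && c && q))
So before the loop: (s ==> ((!s) && (!(c ==> y)) && c && q)) && ((!s) ==> ((!seen) && c && q))
Answer: WP = (s ==> ((!s) && (!(c ==> y)) && c && q)) && ((!s) ==> ((!seen) && c && q))


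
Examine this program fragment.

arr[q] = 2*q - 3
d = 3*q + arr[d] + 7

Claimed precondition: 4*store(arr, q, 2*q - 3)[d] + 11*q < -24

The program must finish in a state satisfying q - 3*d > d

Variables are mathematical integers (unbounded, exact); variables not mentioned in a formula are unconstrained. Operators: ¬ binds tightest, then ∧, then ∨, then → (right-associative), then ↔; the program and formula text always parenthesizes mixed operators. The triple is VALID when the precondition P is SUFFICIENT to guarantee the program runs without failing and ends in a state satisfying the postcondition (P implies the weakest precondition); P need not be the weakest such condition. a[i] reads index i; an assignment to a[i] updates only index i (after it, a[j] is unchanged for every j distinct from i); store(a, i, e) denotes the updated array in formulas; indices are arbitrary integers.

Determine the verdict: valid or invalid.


Working backward. After the program, the postcondition q - 3*d > d must hold; in canonical form it is q > 4*d.
Before d := 3*q + arr[d] + 7: 4*arr[d] + 11*q < -28
Before arr[q] := 2*q - 3: 4*store(arr, q, 2*q - 3)[d] + 11*q < -28
The weakest precondition is 4*store(arr, q, 2*q - 3)[d] + 11*q < -28.
Check whether 4*store(arr, q, 2*q - 3)[d] + 11*q < -24 implies it.
Countermodel: at the initial state arr = {[-1] = 2, [5] = -4, elsewhere 2}, d = 5, q = -1, the precondition holds but the weakest precondition fails.
Answer: invalid


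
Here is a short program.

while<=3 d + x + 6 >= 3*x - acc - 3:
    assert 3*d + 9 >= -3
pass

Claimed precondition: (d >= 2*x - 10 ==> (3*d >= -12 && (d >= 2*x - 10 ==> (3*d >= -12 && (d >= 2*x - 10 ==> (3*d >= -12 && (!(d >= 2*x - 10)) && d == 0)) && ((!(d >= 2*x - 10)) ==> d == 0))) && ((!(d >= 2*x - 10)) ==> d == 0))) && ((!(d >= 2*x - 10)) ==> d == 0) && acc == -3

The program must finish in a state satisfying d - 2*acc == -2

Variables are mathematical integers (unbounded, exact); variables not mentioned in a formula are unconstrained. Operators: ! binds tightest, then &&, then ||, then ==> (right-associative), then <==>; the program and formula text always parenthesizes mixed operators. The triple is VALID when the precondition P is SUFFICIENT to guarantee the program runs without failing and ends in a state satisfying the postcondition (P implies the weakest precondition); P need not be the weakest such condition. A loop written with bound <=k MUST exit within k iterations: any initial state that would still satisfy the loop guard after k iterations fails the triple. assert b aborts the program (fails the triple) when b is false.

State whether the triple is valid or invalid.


Working backward. After the program, the postcondition d - 2*acc == -2 must hold; in canonical form it is d == 2*acc - 2.
Before skip: d == 2*acc - 2
Before the loop (bound <=3), unroll the exhaustion recursion (WP_0 = exit-now case; WP_j = one more guarded iteration, up to j = 3):
  WP_0: (!(acc + d >= 2*x - 9)) && d == 2*acc - 2
  WP_1: (acc + d >= 2*x - 9 ==> (3*d >= -12 && (!(acc + d >= 2*x - 9)) && d == 2*acc - 2)) && ((!(acc + d >= 2*x - 9)) ==> d == 2*acc - 2)
  WP_2: (acc + d >= 2*x - 9 ==> (3*d >= -12 && (acc + d >= 2*x - 9 ==> (3*d >= -12 && (!(acc + d >= 2*x - 9)) && d == 2*acc - 2)) && ((!(acc + d >= 2*x - 9)) ==> d == 2*acc - 2))) && ((!(acc + d >= 2*x - 9)) ==> d == 2*acc - 2)
  WP_3: (acc + d >= 2*x - 9 ==> (3*d >= -12 && (acc + d >= 2*x - 9 ==> (3*d >= -12 && (acc + d >= 2*x - 9 ==> (3*d >= -12 && (!(acc + d >= 2*x - 9)) && d == 2*acc - 2)) && ((!(acc + d >= 2*x - 9)) ==> d == 2*acc - 2))) && ((!(acc + d >= 2*x - 9)) ==> d == 2*acc - 2))) && ((!(acc + d >= 2*x - 9)) ==> d == 2*acc - 2)
So before the loop: (acc + d >= 2*x - 9 ==> (3*d >= -12 && (acc + d >= 2*x - 9 ==> (3*d >= -12 && (acc + d >= 2*x - 9 ==> (3*d >= -12 && (!(acc + d >= 2*x - 9)) && d == 2*acc - 2)) && ((!(acc + d >= 2*x - 9)) ==> d == 2*acc - 2))) && ((!(acc + d >= 2*x - 9)) ==> d == 2*acc - 2))) && ((!(acc + d >= 2*x - 9)) ==> d == 2*acc - 2)
The weakest precondition is (acc + d >= 2*x - 9 ==> (3*d >= -12 && (acc + d >= 2*x - 9 ==> (3*d >= -12 && (acc + d >= 2*x - 9 ==> (3*d >= -12 && (!(acc + d >= 2*x - 9)) && d == 2*acc - 2)) && ((!(acc + d >= 2*x - 9)) ==> d == 2*acc - 2))) && ((!(acc + d >= 2*x - 9)) ==> d == 2*acc - 2))) && ((!(acc + d >= 2*x - 9)) ==> d == 2*acc - 2).
Check whether (d >= 2*x - 10 ==> (3*d >= -12 && (d >= 2*x - 10 ==> (3*d >= -12 && (d >= 2*x - 10 ==> (3*d >= -12 && (!(d >= 2*x - 10)) && d == 0)) && ((!(d >= 2*x - 10)) ==> d == 0))) && ((!(d >= 2*x - 10)) ==> d == 0))) && ((!(d >= 2*x - 10)) ==> d == 0) && acc == -3 implies it.
Countermodel: at the initial state acc = -3, d = 0, x = 6, the precondition holds but the weakest precondition fails.
Answer: invalid


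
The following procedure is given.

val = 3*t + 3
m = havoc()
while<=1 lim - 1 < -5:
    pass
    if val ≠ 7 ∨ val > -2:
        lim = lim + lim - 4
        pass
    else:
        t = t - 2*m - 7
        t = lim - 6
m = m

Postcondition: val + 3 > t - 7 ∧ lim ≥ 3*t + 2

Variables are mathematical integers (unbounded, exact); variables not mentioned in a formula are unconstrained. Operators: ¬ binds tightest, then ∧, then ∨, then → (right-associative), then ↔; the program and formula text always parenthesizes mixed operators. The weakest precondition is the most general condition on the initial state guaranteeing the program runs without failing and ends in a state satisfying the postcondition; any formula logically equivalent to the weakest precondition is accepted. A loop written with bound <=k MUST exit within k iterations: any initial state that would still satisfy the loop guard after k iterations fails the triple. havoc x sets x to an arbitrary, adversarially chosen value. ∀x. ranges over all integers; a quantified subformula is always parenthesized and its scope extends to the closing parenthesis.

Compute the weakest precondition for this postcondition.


Working backward. After the program, the postcondition val + 3 > t - 7 ∧ lim ≥ 3*t + 2 must hold; in canonical form it is val > t - 10 ∧ lim ≥ 3*t + 2.
Before m := m: val > t - 10 ∧ lim ≥ 3*t + 2
Before the loop (bound <=1), unroll the exhaustion recursion (WP_0 = exit-now case; WP_j = one more guarded iteration, up to j = 1):
  WP_0: (¬(lim < -4)) ∧ val > t - 10 ∧ lim ≥ 3*t + 2
  WP_1: (lim < -4 → (((val ≠ 7 ∨ val > -2) → ((¬(2*lim < 0)) ∧ val > t - 10 ∧ 2*lim ≥ 3*t + 6)) ∧ ((¬(val ≠ 7 ∨ val > -2)) → ((¬(lim < -4)) ∧ val > lim - 16 ∧ 2*lim ≤ 16)))) ∧ ((¬(lim < -4)) → (val > t - 10 ∧ lim ≥ 3*t + 2))
So before the loop: (lim < -4 → (((val ≠ 7 ∨ val > -2) → ((¬(2*lim < 0)) ∧ val > t - 10 ∧ 2*lim ≥ 3*t + 6)) ∧ ((¬(val ≠ 7 ∨ val > -2)) → ((¬(lim < -4)) ∧ val > lim - 16 ∧ 2*lim ≤ 16)))) ∧ ((¬(lim < -4)) → (val > t - 10 ∧ lim ≥ 3*t + 2))
Before havoc m: (lim < -4 → (((val ≠ 7 ∨ val > -2) → ((¬(2*lim < 0)) ∧ val > t - 10 ∧ 2*lim ≥ 3*t + 6)) ∧ ((¬(val ≠ 7 ∨ val > -2)) → ((¬(lim < -4)) ∧ val > lim - 16 ∧ 2*lim ≤ 16)))) ∧ ((¬(lim < -4)) → (val > t - 10 ∧ lim ≥ 3*t + 2))
Before val := 3*t + 3: (lim < -4 → (((3*t ≠ 4 ∨ 3*t > -5) → ((¬(2*lim < 0)) ∧ 2*t > -13 ∧ 2*lim ≥ 3*t + 6)) ∧ ((¬(3*t ≠ 4 ∨ 3*t > -5)) → ((¬(lim < -4)) ∧ 3*t > lim - 19 ∧ 2*lim ≤ 16)))) ∧ ((¬(lim < -4)) → (2*t > -13 ∧ lim ≥ 3*t + 2))
Answer: WP = (lim < -4 → (((3*t ≠ 4 ∨ 3*t > -5) → ((¬(2*lim < 0)) ∧ 2*t > -13 ∧ 2*lim ≥ 3*t + 6)) ∧ ((¬(3*t ≠ 4 ∨ 3*t > -5)) → ((¬(lim < -4)) ∧ 3*t > lim - 19 ∧ 2*lim ≤ 16)))) ∧ ((¬(lim < -4)) → (2*t > -13 ∧ lim ≥ 3*t + 2))
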